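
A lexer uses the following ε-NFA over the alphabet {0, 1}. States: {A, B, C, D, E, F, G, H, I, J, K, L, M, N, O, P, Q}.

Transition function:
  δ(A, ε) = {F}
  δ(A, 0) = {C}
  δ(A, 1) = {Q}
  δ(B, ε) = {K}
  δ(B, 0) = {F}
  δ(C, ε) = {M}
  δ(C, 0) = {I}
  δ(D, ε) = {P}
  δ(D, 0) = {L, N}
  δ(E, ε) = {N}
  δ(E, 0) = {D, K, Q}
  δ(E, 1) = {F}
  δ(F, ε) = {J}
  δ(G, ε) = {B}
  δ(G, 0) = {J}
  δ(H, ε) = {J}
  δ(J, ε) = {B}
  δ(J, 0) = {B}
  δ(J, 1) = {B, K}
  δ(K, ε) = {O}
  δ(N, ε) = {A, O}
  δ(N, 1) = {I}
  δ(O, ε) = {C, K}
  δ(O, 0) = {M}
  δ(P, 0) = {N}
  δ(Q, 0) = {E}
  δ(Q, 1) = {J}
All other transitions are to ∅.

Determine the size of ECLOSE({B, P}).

6

Start with {B, P}.
From B via ε: add K.
From K via ε: add O.
From O via ε: add C.
From C via ε: add M.
ε-closure = {B, C, K, M, O, P}, which has 6 states.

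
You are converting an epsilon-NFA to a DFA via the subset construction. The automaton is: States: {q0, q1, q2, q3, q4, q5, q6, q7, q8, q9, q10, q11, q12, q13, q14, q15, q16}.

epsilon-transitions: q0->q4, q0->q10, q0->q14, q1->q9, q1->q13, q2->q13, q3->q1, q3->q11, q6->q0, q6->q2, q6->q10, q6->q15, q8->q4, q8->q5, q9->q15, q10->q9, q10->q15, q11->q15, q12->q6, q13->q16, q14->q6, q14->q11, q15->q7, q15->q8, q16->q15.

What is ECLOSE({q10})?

{q4, q5, q7, q8, q9, q10, q15}

Start with {q10}.
From q10 via epsilon: add q9, q15.
From q15 via epsilon: add q7, q8.
From q8 via epsilon: add q4, q5.
No new states can be added; the closed set is {q4, q5, q7, q8, q9, q10, q15}.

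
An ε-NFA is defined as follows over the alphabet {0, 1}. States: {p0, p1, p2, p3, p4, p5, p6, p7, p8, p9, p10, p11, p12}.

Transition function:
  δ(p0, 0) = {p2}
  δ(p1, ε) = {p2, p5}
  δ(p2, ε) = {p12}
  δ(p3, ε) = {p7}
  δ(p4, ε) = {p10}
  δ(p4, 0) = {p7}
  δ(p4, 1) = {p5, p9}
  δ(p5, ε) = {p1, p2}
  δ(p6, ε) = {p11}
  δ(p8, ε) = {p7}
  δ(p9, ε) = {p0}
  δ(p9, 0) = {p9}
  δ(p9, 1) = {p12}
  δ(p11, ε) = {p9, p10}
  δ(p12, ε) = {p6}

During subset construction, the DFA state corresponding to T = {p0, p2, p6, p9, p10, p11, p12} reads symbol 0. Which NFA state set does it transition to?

p0 on 0 → {p2}.
p9 on 0 → {p9}.
No 0-transition from p2, p6, p10, p11, p12.
Union after reading 0: {p2, p9}.
Now take the ε-closure:
From p2 via ε: add p12.
From p9 via ε: add p0.
From p12 via ε: add p6.
From p6 via ε: add p11.
From p11 via ε: add p10.
No new states can be added; the closed set is {p0, p2, p6, p9, p10, p11, p12}.

{p0, p2, p6, p9, p10, p11, p12}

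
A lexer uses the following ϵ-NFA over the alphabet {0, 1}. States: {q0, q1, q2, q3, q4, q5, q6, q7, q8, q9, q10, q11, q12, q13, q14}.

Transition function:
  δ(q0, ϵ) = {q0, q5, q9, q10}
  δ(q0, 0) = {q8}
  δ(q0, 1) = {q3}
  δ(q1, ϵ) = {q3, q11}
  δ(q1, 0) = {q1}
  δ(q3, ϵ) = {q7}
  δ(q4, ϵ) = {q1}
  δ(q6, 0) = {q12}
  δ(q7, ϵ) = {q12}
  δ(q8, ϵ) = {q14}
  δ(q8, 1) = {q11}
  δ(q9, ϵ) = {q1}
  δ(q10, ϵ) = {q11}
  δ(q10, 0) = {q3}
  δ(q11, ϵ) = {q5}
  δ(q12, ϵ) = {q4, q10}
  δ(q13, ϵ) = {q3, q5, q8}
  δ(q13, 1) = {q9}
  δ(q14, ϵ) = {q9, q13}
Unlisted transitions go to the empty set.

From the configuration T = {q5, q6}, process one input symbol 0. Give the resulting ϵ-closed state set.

q6 on 0 → {q12}.
No 0-transition from q5.
Union after reading 0: {q12}.
Now take the ϵ-closure:
From q12 via ϵ: add q4, q10.
From q4 via ϵ: add q1.
From q10 via ϵ: add q11.
From q1 via ϵ: add q3.
From q11 via ϵ: add q5.
From q3 via ϵ: add q7.
No new states can be added; the closed set is {q1, q3, q4, q5, q7, q10, q11, q12}.

{q1, q3, q4, q5, q7, q10, q11, q12}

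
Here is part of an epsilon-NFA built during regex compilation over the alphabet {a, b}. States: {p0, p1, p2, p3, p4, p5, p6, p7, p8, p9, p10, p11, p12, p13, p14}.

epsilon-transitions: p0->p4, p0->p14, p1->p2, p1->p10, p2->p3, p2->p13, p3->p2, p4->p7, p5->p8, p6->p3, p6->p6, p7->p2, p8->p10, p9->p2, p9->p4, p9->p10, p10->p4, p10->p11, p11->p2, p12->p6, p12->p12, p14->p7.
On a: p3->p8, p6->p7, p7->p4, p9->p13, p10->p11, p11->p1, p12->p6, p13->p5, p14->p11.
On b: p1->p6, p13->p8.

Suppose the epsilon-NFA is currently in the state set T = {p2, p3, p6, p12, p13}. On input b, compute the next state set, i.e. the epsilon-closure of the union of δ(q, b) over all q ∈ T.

{p2, p3, p4, p7, p8, p10, p11, p13}

p13 on b → {p8}.
No b-transition from p2, p3, p6, p12.
Union after reading b: {p8}.
Now take the epsilon-closure:
From p8 via epsilon: add p10.
From p10 via epsilon: add p4, p11.
From p4 via epsilon: add p7.
From p11 via epsilon: add p2.
From p2 via epsilon: add p3, p13.
No new states can be added; the closed set is {p2, p3, p4, p7, p8, p10, p11, p13}.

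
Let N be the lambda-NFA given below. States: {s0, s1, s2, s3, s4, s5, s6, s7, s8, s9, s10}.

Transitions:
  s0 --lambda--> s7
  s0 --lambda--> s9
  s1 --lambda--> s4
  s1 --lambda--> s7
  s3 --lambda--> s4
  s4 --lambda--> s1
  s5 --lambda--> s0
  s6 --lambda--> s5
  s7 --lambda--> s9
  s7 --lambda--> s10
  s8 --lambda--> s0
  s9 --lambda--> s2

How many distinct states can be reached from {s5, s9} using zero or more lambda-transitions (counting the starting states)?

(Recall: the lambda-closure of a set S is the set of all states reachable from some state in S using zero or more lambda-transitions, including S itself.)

Start with {s5, s9}.
From s5 via lambda: add s0.
From s9 via lambda: add s2.
From s0 via lambda: add s7.
From s7 via lambda: add s10.
lambda-closure = {s0, s2, s5, s7, s9, s10}, which has 6 states.

6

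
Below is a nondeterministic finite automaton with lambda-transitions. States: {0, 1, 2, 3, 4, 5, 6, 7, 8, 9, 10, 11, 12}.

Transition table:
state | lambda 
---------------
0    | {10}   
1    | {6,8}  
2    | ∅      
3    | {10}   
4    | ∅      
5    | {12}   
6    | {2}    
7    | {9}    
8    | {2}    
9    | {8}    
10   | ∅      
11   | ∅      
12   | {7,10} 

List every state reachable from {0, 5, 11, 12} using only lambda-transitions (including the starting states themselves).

Start with {0, 5, 11, 12}.
From 0 via lambda: add 10.
From 12 via lambda: add 7.
From 7 via lambda: add 9.
From 9 via lambda: add 8.
From 8 via lambda: add 2.
No new states can be added; the closed set is {0, 2, 5, 7, 8, 9, 10, 11, 12}.

{0, 2, 5, 7, 8, 9, 10, 11, 12}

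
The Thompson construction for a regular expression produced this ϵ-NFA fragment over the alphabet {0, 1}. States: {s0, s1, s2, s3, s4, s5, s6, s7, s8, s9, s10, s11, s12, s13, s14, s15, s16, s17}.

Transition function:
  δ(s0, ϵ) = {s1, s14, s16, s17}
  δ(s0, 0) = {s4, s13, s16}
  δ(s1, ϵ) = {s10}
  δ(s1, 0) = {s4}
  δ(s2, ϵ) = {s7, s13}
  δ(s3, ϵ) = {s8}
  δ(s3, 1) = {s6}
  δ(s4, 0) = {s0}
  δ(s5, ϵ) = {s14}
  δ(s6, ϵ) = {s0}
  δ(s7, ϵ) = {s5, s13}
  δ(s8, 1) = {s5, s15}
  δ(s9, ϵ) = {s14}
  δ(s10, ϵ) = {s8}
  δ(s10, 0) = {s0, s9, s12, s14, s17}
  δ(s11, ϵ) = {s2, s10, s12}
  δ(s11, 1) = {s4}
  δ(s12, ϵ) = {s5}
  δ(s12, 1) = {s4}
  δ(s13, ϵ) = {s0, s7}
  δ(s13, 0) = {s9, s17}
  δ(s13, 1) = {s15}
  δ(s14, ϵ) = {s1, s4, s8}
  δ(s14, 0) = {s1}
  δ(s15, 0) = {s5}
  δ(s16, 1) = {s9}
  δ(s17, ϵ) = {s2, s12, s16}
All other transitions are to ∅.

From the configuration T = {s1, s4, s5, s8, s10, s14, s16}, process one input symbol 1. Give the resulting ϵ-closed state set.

{s1, s4, s5, s8, s9, s10, s14, s15}

s8 on 1 → {s5, s15}.
s16 on 1 → {s9}.
No 1-transition from s1, s4, s5, s10, s14.
Union after reading 1: {s5, s9, s15}.
Now take the ϵ-closure:
From s5 via ϵ: add s14.
From s14 via ϵ: add s1, s4, s8.
From s1 via ϵ: add s10.
No new states can be added; the closed set is {s1, s4, s5, s8, s9, s10, s14, s15}.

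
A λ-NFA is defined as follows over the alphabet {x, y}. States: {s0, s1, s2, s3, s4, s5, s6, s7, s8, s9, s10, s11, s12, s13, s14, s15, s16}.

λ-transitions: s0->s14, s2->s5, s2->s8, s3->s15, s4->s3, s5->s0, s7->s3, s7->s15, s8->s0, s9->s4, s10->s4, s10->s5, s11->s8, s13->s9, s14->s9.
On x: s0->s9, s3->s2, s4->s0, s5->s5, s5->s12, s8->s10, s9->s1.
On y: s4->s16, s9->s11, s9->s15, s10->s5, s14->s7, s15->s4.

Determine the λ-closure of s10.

Start with {s10}.
From s10 via λ: add s4, s5.
From s4 via λ: add s3.
From s5 via λ: add s0.
From s0 via λ: add s14.
From s3 via λ: add s15.
From s14 via λ: add s9.
No new states can be added; the closed set is {s0, s3, s4, s5, s9, s10, s14, s15}.

{s0, s3, s4, s5, s9, s10, s14, s15}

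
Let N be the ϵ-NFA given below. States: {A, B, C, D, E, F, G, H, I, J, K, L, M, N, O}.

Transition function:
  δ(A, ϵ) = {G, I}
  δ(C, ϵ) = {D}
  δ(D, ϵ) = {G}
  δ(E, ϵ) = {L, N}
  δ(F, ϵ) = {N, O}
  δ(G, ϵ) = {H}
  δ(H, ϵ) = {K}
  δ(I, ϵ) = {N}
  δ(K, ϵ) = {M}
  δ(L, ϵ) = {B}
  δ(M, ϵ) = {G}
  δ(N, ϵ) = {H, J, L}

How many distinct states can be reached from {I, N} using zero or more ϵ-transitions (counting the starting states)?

Start with {I, N}.
From N via ϵ: add H, J, L.
From H via ϵ: add K.
From L via ϵ: add B.
From K via ϵ: add M.
From M via ϵ: add G.
ϵ-closure = {B, G, H, I, J, K, L, M, N}, which has 9 states.

9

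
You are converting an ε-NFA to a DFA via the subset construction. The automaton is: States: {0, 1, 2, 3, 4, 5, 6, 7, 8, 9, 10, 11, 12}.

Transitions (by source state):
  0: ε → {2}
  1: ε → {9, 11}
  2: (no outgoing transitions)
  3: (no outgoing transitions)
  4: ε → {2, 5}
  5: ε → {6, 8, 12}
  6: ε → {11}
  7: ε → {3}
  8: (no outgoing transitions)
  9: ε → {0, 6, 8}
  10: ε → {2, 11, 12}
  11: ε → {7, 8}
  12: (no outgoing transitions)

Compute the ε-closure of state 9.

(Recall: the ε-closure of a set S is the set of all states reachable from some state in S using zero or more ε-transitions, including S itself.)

Start with {9}.
From 9 via ε: add 0, 6, 8.
From 0 via ε: add 2.
From 6 via ε: add 11.
From 11 via ε: add 7.
From 7 via ε: add 3.
No new states can be added; the closed set is {0, 2, 3, 6, 7, 8, 9, 11}.

{0, 2, 3, 6, 7, 8, 9, 11}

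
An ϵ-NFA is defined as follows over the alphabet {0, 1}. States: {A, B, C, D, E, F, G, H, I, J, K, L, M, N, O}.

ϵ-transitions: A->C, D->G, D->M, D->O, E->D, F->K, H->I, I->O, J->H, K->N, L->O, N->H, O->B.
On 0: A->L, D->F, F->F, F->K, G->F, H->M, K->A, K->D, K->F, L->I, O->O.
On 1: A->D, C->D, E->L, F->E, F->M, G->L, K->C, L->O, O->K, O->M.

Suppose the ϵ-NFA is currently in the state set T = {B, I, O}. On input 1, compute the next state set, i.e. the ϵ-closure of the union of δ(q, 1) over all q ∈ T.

{B, H, I, K, M, N, O}

O on 1 → {K, M}.
No 1-transition from B, I.
Union after reading 1: {K, M}.
Now take the ϵ-closure:
From K via ϵ: add N.
From N via ϵ: add H.
From H via ϵ: add I.
From I via ϵ: add O.
From O via ϵ: add B.
No new states can be added; the closed set is {B, H, I, K, M, N, O}.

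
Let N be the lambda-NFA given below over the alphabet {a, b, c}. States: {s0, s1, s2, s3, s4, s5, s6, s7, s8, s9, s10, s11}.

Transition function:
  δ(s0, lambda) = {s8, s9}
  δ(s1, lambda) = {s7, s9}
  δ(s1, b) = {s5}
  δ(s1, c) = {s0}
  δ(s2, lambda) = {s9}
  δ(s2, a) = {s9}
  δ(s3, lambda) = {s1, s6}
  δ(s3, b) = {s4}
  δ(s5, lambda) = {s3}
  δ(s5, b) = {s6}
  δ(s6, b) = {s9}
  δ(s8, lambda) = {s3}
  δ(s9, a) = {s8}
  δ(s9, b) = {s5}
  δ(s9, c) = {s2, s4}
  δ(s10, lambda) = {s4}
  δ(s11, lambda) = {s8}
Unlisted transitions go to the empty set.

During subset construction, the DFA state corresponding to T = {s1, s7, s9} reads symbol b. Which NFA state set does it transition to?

s1 on b → {s5}.
s9 on b → {s5}.
No b-transition from s7.
Union after reading b: {s5}.
Now take the lambda-closure:
From s5 via lambda: add s3.
From s3 via lambda: add s1, s6.
From s1 via lambda: add s7, s9.
No new states can be added; the closed set is {s1, s3, s5, s6, s7, s9}.

{s1, s3, s5, s6, s7, s9}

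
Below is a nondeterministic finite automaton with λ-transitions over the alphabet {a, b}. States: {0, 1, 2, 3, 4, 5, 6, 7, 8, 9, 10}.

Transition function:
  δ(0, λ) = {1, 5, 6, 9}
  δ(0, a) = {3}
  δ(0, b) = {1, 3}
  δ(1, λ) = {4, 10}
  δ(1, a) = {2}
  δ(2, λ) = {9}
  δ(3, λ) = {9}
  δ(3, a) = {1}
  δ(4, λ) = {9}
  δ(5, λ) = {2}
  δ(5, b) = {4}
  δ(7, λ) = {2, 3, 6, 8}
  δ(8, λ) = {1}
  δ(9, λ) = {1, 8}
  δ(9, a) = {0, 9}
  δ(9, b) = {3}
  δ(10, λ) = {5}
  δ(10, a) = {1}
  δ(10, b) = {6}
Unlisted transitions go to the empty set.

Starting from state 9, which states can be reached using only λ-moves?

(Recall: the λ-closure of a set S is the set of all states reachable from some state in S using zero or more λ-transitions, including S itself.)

{1, 2, 4, 5, 8, 9, 10}

Start with {9}.
From 9 via λ: add 1, 8.
From 1 via λ: add 4, 10.
From 10 via λ: add 5.
From 5 via λ: add 2.
No new states can be added; the closed set is {1, 2, 4, 5, 8, 9, 10}.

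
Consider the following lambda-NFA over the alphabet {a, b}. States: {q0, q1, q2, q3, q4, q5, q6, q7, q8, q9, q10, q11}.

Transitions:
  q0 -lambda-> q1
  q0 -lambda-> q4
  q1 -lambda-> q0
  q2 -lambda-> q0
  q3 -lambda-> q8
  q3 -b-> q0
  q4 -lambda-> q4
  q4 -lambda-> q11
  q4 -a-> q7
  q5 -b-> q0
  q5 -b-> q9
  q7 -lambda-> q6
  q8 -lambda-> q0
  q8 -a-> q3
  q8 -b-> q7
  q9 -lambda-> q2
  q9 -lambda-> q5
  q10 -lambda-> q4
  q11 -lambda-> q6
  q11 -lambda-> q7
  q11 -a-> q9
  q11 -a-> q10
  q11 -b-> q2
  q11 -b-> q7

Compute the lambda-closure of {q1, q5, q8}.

Start with {q1, q5, q8}.
From q1 via lambda: add q0.
From q0 via lambda: add q4.
From q4 via lambda: add q11.
From q11 via lambda: add q6, q7.
No new states can be added; the closed set is {q0, q1, q4, q5, q6, q7, q8, q11}.

{q0, q1, q4, q5, q6, q7, q8, q11}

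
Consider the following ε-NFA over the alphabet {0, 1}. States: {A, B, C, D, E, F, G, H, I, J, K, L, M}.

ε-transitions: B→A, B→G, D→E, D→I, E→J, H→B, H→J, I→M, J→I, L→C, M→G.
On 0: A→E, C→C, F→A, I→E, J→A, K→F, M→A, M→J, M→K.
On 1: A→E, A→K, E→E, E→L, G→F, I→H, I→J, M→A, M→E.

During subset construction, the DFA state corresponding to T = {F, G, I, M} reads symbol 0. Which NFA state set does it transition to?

{A, E, G, I, J, K, M}

F on 0 → {A}.
I on 0 → {E}.
M on 0 → {A, J, K}.
No 0-transition from G.
Union after reading 0: {A, E, J, K}.
Now take the ε-closure:
From J via ε: add I.
From I via ε: add M.
From M via ε: add G.
No new states can be added; the closed set is {A, E, G, I, J, K, M}.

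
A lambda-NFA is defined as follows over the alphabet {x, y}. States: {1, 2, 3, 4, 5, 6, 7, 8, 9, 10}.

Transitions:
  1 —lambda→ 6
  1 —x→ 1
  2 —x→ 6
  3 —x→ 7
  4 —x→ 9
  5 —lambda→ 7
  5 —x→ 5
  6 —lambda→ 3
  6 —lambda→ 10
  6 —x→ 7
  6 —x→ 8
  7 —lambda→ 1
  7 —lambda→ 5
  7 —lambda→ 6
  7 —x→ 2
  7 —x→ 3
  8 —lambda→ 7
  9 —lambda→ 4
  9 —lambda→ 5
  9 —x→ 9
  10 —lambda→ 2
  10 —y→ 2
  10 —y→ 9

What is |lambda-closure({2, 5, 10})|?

7

Start with {2, 5, 10}.
From 5 via lambda: add 7.
From 7 via lambda: add 1, 6.
From 6 via lambda: add 3.
lambda-closure = {1, 2, 3, 5, 6, 7, 10}, which has 7 states.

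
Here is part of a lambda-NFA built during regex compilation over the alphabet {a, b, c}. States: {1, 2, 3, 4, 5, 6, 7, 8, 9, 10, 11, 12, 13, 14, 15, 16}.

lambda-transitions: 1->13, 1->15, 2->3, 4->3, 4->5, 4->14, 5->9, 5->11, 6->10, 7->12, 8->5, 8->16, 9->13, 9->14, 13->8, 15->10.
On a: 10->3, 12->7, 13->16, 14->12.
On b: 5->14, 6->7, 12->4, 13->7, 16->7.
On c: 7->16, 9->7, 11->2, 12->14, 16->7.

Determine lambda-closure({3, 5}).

{3, 5, 8, 9, 11, 13, 14, 16}

Start with {3, 5}.
From 5 via lambda: add 9, 11.
From 9 via lambda: add 13, 14.
From 13 via lambda: add 8.
From 8 via lambda: add 16.
No new states can be added; the closed set is {3, 5, 8, 9, 11, 13, 14, 16}.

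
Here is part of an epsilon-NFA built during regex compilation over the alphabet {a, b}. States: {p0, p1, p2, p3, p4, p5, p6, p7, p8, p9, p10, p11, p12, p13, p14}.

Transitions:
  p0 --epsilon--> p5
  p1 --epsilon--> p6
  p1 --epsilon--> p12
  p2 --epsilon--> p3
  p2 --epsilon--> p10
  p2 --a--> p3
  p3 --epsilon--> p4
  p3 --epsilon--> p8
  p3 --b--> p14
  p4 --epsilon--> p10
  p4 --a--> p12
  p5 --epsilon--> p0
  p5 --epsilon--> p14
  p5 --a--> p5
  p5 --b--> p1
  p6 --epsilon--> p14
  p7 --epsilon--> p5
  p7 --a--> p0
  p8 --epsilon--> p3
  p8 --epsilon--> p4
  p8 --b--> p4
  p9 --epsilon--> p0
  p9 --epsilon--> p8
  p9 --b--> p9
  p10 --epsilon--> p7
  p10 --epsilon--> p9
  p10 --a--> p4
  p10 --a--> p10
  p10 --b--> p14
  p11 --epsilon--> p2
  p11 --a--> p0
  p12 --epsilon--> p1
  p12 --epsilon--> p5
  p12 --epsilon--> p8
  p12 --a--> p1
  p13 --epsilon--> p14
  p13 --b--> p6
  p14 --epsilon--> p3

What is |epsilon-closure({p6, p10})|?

Start with {p6, p10}.
From p6 via epsilon: add p14.
From p10 via epsilon: add p7, p9.
From p7 via epsilon: add p5.
From p9 via epsilon: add p0, p8.
From p14 via epsilon: add p3.
From p3 via epsilon: add p4.
epsilon-closure = {p0, p3, p4, p5, p6, p7, p8, p9, p10, p14}, which has 10 states.

10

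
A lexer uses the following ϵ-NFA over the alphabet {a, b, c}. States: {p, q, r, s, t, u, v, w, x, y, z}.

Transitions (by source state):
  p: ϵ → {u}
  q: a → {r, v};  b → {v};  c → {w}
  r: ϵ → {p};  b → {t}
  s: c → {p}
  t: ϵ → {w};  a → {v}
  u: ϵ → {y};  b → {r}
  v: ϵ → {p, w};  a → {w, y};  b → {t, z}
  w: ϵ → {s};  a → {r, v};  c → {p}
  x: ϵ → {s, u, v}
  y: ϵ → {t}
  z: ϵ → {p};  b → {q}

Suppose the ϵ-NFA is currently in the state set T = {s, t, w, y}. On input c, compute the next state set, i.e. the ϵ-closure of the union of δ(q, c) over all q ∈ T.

{p, s, t, u, w, y}

s on c → {p}.
w on c → {p}.
No c-transition from t, y.
Union after reading c: {p}.
Now take the ϵ-closure:
From p via ϵ: add u.
From u via ϵ: add y.
From y via ϵ: add t.
From t via ϵ: add w.
From w via ϵ: add s.
No new states can be added; the closed set is {p, s, t, u, w, y}.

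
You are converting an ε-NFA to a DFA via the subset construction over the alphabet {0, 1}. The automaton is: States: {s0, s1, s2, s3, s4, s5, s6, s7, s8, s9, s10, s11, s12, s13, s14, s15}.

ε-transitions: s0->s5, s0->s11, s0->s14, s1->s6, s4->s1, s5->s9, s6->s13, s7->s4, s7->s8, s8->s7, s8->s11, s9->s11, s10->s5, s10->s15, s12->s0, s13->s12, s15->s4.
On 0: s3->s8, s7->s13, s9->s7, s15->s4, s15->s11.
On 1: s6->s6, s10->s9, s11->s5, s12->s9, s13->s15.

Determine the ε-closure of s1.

{s0, s1, s5, s6, s9, s11, s12, s13, s14}

Start with {s1}.
From s1 via ε: add s6.
From s6 via ε: add s13.
From s13 via ε: add s12.
From s12 via ε: add s0.
From s0 via ε: add s5, s11, s14.
From s5 via ε: add s9.
No new states can be added; the closed set is {s0, s1, s5, s6, s9, s11, s12, s13, s14}.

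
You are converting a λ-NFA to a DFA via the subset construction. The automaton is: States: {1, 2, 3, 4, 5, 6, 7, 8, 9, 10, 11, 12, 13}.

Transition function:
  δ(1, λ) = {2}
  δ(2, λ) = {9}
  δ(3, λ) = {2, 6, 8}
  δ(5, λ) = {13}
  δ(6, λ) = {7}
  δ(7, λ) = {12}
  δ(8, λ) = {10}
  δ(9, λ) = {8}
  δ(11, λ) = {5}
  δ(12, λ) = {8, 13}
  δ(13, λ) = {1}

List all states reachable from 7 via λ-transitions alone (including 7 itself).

{1, 2, 7, 8, 9, 10, 12, 13}

Start with {7}.
From 7 via λ: add 12.
From 12 via λ: add 8, 13.
From 8 via λ: add 10.
From 13 via λ: add 1.
From 1 via λ: add 2.
From 2 via λ: add 9.
No new states can be added; the closed set is {1, 2, 7, 8, 9, 10, 12, 13}.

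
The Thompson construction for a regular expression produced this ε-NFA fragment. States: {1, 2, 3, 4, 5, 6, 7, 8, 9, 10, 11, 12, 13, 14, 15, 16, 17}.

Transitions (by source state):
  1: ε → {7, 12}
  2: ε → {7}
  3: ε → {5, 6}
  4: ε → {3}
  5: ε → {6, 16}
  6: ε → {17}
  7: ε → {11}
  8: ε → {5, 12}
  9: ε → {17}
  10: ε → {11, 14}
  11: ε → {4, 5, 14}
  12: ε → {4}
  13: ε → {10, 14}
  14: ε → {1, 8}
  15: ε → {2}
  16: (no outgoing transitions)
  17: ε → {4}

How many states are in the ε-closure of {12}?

7

Start with {12}.
From 12 via ε: add 4.
From 4 via ε: add 3.
From 3 via ε: add 5, 6.
From 5 via ε: add 16.
From 6 via ε: add 17.
ε-closure = {3, 4, 5, 6, 12, 16, 17}, which has 7 states.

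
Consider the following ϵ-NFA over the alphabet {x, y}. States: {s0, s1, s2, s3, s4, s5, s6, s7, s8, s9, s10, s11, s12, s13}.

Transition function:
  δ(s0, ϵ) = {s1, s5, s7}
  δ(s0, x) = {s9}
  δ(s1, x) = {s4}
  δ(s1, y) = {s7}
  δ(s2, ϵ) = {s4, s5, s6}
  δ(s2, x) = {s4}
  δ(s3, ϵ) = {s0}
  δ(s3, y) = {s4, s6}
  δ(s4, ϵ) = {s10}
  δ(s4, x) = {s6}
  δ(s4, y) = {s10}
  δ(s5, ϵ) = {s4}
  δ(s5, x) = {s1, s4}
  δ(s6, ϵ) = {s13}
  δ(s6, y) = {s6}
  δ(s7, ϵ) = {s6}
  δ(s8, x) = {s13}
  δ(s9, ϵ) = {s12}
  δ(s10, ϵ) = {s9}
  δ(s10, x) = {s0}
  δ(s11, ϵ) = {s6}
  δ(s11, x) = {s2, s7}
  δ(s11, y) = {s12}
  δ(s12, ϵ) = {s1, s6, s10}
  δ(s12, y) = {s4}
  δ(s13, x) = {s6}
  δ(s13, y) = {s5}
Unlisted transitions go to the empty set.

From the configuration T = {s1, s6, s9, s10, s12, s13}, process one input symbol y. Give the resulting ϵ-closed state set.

{s1, s4, s5, s6, s7, s9, s10, s12, s13}

s1 on y → {s7}.
s6 on y → {s6}.
s12 on y → {s4}.
s13 on y → {s5}.
No y-transition from s9, s10.
Union after reading y: {s4, s5, s6, s7}.
Now take the ϵ-closure:
From s4 via ϵ: add s10.
From s6 via ϵ: add s13.
From s10 via ϵ: add s9.
From s9 via ϵ: add s12.
From s12 via ϵ: add s1.
No new states can be added; the closed set is {s1, s4, s5, s6, s7, s9, s10, s12, s13}.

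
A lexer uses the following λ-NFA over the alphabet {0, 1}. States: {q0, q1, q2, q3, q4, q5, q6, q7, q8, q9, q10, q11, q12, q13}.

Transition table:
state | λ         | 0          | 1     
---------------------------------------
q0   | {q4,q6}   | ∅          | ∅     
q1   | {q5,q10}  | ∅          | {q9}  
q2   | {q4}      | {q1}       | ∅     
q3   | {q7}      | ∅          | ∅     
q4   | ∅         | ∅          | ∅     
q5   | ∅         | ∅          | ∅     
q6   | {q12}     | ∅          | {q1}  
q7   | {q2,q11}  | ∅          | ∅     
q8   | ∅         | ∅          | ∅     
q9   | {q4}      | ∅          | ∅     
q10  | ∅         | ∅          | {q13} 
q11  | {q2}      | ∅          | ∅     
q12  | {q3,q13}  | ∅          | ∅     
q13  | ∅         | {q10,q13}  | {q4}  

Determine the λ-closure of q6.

{q2, q3, q4, q6, q7, q11, q12, q13}

Start with {q6}.
From q6 via λ: add q12.
From q12 via λ: add q3, q13.
From q3 via λ: add q7.
From q7 via λ: add q2, q11.
From q2 via λ: add q4.
No new states can be added; the closed set is {q2, q3, q4, q6, q7, q11, q12, q13}.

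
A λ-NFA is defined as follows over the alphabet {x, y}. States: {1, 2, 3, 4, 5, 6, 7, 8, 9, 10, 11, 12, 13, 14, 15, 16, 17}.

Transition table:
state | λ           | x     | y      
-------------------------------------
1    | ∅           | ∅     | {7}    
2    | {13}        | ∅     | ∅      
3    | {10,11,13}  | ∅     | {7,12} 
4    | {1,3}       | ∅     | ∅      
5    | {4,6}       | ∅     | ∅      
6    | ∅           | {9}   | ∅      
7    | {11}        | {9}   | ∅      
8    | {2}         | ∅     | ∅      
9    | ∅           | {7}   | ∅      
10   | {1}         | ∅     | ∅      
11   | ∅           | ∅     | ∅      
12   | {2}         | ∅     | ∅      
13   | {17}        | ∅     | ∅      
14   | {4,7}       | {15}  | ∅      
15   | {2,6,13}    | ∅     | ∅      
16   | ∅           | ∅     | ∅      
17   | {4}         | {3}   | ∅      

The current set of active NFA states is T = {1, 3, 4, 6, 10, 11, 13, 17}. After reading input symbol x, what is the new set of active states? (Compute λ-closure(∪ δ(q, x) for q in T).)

6 on x → {9}.
17 on x → {3}.
No x-transition from 1, 3, 4, 10, 11, 13.
Union after reading x: {3, 9}.
Now take the λ-closure:
From 3 via λ: add 10, 11, 13.
From 10 via λ: add 1.
From 13 via λ: add 17.
From 17 via λ: add 4.
No new states can be added; the closed set is {1, 3, 4, 9, 10, 11, 13, 17}.

{1, 3, 4, 9, 10, 11, 13, 17}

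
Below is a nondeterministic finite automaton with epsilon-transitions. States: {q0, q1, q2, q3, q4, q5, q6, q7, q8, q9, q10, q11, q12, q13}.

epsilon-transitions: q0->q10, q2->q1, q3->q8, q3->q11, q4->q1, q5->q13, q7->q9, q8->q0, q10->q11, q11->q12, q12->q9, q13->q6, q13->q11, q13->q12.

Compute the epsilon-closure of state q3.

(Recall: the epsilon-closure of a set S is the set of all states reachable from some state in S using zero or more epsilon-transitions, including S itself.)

Start with {q3}.
From q3 via epsilon: add q8, q11.
From q8 via epsilon: add q0.
From q11 via epsilon: add q12.
From q0 via epsilon: add q10.
From q12 via epsilon: add q9.
No new states can be added; the closed set is {q0, q3, q8, q9, q10, q11, q12}.

{q0, q3, q8, q9, q10, q11, q12}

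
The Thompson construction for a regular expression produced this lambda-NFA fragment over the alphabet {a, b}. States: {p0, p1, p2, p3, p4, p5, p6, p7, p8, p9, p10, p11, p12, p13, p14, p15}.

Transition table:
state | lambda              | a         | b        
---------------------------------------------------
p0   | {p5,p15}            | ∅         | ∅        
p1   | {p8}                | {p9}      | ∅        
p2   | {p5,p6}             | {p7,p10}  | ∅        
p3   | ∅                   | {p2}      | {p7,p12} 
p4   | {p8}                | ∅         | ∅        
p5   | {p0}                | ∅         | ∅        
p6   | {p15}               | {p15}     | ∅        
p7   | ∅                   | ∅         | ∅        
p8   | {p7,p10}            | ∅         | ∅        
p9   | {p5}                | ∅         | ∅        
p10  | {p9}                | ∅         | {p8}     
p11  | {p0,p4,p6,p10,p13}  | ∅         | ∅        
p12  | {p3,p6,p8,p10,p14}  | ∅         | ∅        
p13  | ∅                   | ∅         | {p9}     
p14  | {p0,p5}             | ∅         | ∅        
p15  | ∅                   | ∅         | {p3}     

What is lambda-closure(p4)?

Start with {p4}.
From p4 via lambda: add p8.
From p8 via lambda: add p7, p10.
From p10 via lambda: add p9.
From p9 via lambda: add p5.
From p5 via lambda: add p0.
From p0 via lambda: add p15.
No new states can be added; the closed set is {p0, p4, p5, p7, p8, p9, p10, p15}.

{p0, p4, p5, p7, p8, p9, p10, p15}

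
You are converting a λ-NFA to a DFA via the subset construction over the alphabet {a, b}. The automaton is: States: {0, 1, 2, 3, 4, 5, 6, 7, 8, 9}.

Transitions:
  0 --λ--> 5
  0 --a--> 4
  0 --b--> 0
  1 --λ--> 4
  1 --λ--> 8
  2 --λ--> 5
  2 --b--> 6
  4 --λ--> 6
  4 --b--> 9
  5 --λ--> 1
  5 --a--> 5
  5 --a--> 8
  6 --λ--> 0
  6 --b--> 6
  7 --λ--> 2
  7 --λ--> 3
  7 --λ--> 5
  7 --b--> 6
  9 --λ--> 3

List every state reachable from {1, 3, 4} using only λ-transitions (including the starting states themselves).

{0, 1, 3, 4, 5, 6, 8}

Start with {1, 3, 4}.
From 1 via λ: add 8.
From 4 via λ: add 6.
From 6 via λ: add 0.
From 0 via λ: add 5.
No new states can be added; the closed set is {0, 1, 3, 4, 5, 6, 8}.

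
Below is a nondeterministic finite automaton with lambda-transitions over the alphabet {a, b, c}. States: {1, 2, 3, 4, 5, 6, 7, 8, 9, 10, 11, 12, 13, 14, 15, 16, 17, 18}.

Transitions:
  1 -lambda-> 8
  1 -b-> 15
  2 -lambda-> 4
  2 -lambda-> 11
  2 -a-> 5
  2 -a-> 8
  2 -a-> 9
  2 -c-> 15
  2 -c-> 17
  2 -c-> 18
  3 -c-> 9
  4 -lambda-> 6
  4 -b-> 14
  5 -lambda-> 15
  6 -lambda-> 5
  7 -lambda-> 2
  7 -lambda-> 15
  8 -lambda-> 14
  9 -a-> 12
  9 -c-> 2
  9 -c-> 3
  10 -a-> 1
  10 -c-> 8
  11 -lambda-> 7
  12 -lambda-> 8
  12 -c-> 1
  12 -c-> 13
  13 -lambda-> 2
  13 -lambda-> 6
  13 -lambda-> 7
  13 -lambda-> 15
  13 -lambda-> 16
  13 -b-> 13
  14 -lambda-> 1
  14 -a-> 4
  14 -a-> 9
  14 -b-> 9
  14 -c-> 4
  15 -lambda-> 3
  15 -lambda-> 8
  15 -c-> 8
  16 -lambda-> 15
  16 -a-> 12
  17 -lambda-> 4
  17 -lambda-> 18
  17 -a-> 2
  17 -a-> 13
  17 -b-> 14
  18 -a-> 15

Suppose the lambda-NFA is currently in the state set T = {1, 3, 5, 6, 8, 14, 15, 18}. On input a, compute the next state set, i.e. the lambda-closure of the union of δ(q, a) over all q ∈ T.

14 on a → {4, 9}.
18 on a → {15}.
No a-transition from 1, 3, 5, 6, 8, 15.
Union after reading a: {4, 9, 15}.
Now take the lambda-closure:
From 4 via lambda: add 6.
From 15 via lambda: add 3, 8.
From 6 via lambda: add 5.
From 8 via lambda: add 14.
From 14 via lambda: add 1.
No new states can be added; the closed set is {1, 3, 4, 5, 6, 8, 9, 14, 15}.

{1, 3, 4, 5, 6, 8, 9, 14, 15}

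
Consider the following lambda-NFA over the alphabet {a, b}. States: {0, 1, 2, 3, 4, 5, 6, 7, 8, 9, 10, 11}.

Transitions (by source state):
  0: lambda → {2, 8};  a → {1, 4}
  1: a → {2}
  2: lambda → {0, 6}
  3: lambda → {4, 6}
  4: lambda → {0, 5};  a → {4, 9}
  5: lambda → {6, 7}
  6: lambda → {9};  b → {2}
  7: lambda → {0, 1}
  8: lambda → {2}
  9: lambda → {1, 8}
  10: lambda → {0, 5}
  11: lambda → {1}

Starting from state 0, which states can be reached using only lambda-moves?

Start with {0}.
From 0 via lambda: add 2, 8.
From 2 via lambda: add 6.
From 6 via lambda: add 9.
From 9 via lambda: add 1.
No new states can be added; the closed set is {0, 1, 2, 6, 8, 9}.

{0, 1, 2, 6, 8, 9}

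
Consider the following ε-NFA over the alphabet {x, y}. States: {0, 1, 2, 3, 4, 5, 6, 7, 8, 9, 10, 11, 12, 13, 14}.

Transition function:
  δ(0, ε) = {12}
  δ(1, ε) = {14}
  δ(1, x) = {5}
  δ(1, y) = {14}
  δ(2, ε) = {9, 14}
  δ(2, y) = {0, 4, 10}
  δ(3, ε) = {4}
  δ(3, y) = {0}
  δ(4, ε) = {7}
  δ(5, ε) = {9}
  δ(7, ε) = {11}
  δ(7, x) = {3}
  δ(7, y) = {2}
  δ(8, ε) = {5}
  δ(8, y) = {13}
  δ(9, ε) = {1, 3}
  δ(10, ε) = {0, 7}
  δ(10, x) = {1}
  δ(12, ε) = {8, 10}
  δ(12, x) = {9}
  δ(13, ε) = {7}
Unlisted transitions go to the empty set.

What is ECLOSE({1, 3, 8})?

Start with {1, 3, 8}.
From 1 via ε: add 14.
From 3 via ε: add 4.
From 8 via ε: add 5.
From 4 via ε: add 7.
From 5 via ε: add 9.
From 7 via ε: add 11.
No new states can be added; the closed set is {1, 3, 4, 5, 7, 8, 9, 11, 14}.

{1, 3, 4, 5, 7, 8, 9, 11, 14}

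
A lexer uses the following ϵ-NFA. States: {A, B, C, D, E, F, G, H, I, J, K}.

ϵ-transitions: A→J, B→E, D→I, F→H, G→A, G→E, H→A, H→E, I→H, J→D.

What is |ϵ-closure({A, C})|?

7

Start with {A, C}.
From A via ϵ: add J.
From J via ϵ: add D.
From D via ϵ: add I.
From I via ϵ: add H.
From H via ϵ: add E.
ϵ-closure = {A, C, D, E, H, I, J}, which has 7 states.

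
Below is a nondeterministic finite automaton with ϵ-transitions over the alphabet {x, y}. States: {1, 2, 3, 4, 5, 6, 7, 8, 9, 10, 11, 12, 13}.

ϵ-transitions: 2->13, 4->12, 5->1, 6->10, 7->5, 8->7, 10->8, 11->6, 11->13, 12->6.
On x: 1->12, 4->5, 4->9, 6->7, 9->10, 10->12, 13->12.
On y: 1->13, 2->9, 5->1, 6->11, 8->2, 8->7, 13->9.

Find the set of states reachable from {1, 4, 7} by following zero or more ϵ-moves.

{1, 4, 5, 6, 7, 8, 10, 12}

Start with {1, 4, 7}.
From 4 via ϵ: add 12.
From 7 via ϵ: add 5.
From 12 via ϵ: add 6.
From 6 via ϵ: add 10.
From 10 via ϵ: add 8.
No new states can be added; the closed set is {1, 4, 5, 6, 7, 8, 10, 12}.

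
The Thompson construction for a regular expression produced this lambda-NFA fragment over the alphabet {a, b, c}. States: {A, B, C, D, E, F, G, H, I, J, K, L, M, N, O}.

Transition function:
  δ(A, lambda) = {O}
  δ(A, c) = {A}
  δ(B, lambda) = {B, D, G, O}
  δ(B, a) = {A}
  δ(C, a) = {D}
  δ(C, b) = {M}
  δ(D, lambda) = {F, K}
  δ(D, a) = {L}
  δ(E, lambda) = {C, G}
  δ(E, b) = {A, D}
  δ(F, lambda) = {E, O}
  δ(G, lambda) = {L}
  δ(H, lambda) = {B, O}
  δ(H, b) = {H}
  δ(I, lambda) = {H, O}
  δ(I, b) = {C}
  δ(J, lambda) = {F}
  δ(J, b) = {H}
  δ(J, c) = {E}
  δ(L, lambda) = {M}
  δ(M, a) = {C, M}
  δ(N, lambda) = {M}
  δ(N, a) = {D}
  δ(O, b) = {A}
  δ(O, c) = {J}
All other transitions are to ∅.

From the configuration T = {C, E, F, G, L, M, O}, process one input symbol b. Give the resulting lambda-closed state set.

{A, C, D, E, F, G, K, L, M, O}

C on b → {M}.
E on b → {A, D}.
O on b → {A}.
No b-transition from F, G, L, M.
Union after reading b: {A, D, M}.
Now take the lambda-closure:
From A via lambda: add O.
From D via lambda: add F, K.
From F via lambda: add E.
From E via lambda: add C, G.
From G via lambda: add L.
No new states can be added; the closed set is {A, C, D, E, F, G, K, L, M, O}.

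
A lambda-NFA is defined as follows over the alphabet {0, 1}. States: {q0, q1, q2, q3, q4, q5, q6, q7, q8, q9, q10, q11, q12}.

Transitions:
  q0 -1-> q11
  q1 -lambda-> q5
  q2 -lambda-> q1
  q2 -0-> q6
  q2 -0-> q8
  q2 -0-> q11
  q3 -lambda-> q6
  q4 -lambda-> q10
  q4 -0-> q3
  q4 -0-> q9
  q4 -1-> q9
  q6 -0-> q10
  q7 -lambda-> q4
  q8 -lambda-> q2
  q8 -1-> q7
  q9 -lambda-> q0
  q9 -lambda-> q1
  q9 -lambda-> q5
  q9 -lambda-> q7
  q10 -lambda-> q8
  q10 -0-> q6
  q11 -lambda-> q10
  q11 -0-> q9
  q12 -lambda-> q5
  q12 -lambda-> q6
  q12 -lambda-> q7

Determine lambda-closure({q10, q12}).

{q1, q2, q4, q5, q6, q7, q8, q10, q12}

Start with {q10, q12}.
From q10 via lambda: add q8.
From q12 via lambda: add q5, q6, q7.
From q7 via lambda: add q4.
From q8 via lambda: add q2.
From q2 via lambda: add q1.
No new states can be added; the closed set is {q1, q2, q4, q5, q6, q7, q8, q10, q12}.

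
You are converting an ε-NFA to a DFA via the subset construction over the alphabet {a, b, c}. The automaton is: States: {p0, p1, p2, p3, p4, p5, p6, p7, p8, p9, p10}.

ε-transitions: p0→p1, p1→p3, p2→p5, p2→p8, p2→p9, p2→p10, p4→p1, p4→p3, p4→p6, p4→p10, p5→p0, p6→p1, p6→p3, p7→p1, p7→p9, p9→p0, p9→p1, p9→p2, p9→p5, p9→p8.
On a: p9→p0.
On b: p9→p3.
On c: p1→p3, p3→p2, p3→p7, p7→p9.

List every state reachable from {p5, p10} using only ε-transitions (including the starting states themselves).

Start with {p5, p10}.
From p5 via ε: add p0.
From p0 via ε: add p1.
From p1 via ε: add p3.
No new states can be added; the closed set is {p0, p1, p3, p5, p10}.

{p0, p1, p3, p5, p10}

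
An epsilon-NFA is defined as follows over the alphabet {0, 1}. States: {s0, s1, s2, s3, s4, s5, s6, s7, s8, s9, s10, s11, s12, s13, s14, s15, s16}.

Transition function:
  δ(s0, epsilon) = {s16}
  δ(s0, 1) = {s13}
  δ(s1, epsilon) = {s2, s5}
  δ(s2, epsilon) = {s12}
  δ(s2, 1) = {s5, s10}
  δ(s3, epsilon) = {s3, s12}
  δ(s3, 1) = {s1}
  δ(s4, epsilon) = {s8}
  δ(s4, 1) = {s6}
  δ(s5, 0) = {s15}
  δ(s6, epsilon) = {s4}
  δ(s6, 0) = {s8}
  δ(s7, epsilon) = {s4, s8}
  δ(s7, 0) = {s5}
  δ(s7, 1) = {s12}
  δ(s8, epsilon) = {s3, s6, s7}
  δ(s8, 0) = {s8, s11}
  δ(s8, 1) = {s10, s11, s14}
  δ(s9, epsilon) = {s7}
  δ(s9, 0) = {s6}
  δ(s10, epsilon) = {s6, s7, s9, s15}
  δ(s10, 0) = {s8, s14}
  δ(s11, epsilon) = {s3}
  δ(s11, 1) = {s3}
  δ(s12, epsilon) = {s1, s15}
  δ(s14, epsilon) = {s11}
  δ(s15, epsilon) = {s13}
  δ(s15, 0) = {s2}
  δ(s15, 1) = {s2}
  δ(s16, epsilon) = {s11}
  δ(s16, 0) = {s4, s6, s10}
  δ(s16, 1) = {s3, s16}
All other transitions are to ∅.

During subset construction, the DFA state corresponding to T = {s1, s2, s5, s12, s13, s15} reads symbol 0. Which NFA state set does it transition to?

s5 on 0 → {s15}.
s15 on 0 → {s2}.
No 0-transition from s1, s2, s12, s13.
Union after reading 0: {s2, s15}.
Now take the epsilon-closure:
From s2 via epsilon: add s12.
From s15 via epsilon: add s13.
From s12 via epsilon: add s1.
From s1 via epsilon: add s5.
No new states can be added; the closed set is {s1, s2, s5, s12, s13, s15}.

{s1, s2, s5, s12, s13, s15}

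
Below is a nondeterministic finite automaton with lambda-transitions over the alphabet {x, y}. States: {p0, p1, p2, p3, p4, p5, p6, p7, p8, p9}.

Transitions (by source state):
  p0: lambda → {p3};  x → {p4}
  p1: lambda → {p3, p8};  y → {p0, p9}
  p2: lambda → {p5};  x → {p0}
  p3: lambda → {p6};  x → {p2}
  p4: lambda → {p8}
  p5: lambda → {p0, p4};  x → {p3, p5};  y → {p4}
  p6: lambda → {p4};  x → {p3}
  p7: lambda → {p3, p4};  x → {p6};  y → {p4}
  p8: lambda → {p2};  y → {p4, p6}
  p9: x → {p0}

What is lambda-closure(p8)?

{p0, p2, p3, p4, p5, p6, p8}

Start with {p8}.
From p8 via lambda: add p2.
From p2 via lambda: add p5.
From p5 via lambda: add p0, p4.
From p0 via lambda: add p3.
From p3 via lambda: add p6.
No new states can be added; the closed set is {p0, p2, p3, p4, p5, p6, p8}.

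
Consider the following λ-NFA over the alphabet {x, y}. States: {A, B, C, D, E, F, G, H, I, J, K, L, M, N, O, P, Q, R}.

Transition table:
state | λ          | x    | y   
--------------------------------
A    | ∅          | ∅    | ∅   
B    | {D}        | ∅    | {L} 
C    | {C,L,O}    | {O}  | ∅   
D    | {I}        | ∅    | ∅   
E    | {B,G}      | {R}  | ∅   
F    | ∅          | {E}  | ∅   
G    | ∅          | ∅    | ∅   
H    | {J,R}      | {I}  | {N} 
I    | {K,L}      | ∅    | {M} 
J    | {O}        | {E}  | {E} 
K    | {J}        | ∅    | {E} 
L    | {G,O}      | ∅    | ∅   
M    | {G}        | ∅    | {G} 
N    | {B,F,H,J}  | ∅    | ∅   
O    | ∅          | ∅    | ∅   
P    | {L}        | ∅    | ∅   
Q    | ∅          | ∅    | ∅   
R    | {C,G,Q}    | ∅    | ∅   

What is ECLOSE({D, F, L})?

Start with {D, F, L}.
From D via λ: add I.
From L via λ: add G, O.
From I via λ: add K.
From K via λ: add J.
No new states can be added; the closed set is {D, F, G, I, J, K, L, O}.

{D, F, G, I, J, K, L, O}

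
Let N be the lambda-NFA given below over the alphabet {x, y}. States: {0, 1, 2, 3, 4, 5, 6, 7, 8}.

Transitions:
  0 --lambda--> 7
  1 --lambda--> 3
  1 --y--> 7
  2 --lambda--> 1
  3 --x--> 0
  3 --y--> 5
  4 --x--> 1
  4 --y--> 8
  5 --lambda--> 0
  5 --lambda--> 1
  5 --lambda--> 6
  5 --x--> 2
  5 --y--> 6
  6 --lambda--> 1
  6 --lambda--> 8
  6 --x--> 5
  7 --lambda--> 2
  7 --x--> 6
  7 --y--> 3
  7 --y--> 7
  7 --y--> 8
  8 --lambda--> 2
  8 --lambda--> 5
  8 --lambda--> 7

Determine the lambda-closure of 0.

{0, 1, 2, 3, 7}

Start with {0}.
From 0 via lambda: add 7.
From 7 via lambda: add 2.
From 2 via lambda: add 1.
From 1 via lambda: add 3.
No new states can be added; the closed set is {0, 1, 2, 3, 7}.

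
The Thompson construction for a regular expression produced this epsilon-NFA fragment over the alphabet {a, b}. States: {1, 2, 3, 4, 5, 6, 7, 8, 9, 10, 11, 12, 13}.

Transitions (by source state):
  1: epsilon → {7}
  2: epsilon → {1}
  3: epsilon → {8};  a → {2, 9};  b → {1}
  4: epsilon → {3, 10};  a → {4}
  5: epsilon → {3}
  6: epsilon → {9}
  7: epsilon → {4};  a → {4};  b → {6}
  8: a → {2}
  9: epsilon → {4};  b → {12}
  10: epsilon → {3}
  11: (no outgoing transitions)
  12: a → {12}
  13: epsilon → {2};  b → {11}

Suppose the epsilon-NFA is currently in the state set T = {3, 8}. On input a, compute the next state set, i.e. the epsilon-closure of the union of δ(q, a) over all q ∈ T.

{1, 2, 3, 4, 7, 8, 9, 10}

3 on a → {2, 9}.
8 on a → {2}.
Union after reading a: {2, 9}.
Now take the epsilon-closure:
From 2 via epsilon: add 1.
From 9 via epsilon: add 4.
From 1 via epsilon: add 7.
From 4 via epsilon: add 3, 10.
From 3 via epsilon: add 8.
No new states can be added; the closed set is {1, 2, 3, 4, 7, 8, 9, 10}.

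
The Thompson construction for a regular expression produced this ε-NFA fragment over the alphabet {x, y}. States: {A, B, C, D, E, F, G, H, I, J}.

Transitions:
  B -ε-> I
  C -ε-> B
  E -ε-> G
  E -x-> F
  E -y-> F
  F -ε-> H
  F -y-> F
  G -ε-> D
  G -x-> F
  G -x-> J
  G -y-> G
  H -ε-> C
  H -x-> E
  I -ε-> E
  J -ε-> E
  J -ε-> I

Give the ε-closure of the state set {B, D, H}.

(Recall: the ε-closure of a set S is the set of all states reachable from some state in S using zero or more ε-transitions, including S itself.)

Start with {B, D, H}.
From B via ε: add I.
From H via ε: add C.
From I via ε: add E.
From E via ε: add G.
No new states can be added; the closed set is {B, C, D, E, G, H, I}.

{B, C, D, E, G, H, I}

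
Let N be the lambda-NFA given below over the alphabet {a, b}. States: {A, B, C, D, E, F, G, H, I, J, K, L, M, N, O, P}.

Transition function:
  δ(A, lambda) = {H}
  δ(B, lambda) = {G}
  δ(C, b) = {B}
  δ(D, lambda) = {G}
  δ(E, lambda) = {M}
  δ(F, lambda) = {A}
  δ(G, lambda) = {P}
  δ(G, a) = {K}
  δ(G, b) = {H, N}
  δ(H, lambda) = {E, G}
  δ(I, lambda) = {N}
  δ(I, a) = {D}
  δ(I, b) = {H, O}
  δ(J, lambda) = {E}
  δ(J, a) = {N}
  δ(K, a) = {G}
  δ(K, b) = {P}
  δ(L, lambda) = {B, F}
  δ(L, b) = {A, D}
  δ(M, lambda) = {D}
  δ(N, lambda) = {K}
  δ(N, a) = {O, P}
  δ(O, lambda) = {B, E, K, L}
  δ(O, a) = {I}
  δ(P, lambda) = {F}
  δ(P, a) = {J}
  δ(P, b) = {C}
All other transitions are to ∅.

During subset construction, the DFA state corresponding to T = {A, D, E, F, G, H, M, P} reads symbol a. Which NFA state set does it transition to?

{A, D, E, F, G, H, J, K, M, P}

G on a → {K}.
P on a → {J}.
No a-transition from A, D, E, F, H, M.
Union after reading a: {J, K}.
Now take the lambda-closure:
From J via lambda: add E.
From E via lambda: add M.
From M via lambda: add D.
From D via lambda: add G.
From G via lambda: add P.
From P via lambda: add F.
From F via lambda: add A.
From A via lambda: add H.
No new states can be added; the closed set is {A, D, E, F, G, H, J, K, M, P}.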